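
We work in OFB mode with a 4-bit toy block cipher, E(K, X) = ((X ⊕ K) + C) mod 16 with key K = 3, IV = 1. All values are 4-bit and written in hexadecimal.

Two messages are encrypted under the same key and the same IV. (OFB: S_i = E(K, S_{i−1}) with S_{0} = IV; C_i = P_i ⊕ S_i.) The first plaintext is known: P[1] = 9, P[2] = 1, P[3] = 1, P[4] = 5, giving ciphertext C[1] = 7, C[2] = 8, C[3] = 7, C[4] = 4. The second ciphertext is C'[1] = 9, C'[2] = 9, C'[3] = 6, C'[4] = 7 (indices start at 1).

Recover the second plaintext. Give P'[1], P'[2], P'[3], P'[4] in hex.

P'[1] = 7, P'[2] = 0, P'[3] = 0, P'[4] = 6

In OFB with a reused IV, both messages share the same keystream S_i, so C_i ⊕ C'_i = P_i ⊕ P'_i and thus P'_i = P_i ⊕ C_i ⊕ C'_i.
P'[1]: 9 ⊕ 7 ⊕ 9 = 7.
P'[2]: 1 ⊕ 8 ⊕ 9 = 0.
P'[3]: 1 ⊕ 7 ⊕ 6 = 0.
P'[4]: 5 ⊕ 4 ⊕ 7 = 6.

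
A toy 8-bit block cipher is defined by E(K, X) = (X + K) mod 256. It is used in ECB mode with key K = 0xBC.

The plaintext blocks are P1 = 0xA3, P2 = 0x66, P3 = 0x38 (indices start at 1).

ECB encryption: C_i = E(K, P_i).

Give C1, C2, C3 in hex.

C1: E(K, 0xA3) = 0x5F.
C2: E(K, 0x66) = 0x22.
C3: E(K, 0x38) = 0xF4.

C1 = 0x5F, C2 = 0x22, C3 = 0xF4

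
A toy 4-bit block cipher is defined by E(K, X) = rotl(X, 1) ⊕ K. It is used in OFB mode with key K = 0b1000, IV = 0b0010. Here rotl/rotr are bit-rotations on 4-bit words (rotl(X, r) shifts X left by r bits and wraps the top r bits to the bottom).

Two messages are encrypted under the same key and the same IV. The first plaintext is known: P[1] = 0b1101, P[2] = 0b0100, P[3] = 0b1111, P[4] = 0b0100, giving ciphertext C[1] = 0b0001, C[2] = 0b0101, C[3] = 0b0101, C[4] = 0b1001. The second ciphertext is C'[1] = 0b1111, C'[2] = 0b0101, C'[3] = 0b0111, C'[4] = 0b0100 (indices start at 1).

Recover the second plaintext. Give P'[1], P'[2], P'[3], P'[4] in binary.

In OFB with a reused IV, both messages share the same keystream S_i, so C_i ⊕ C'_i = P_i ⊕ P'_i and thus P'_i = P_i ⊕ C_i ⊕ C'_i.
P'[1]: 0b1101 ⊕ 0b0001 ⊕ 0b1111 = 0b0011.
P'[2]: 0b0100 ⊕ 0b0101 ⊕ 0b0101 = 0b0100.
P'[3]: 0b1111 ⊕ 0b0101 ⊕ 0b0111 = 0b1101.
P'[4]: 0b0100 ⊕ 0b1001 ⊕ 0b0100 = 0b1001.

P'[1] = 0b0011, P'[2] = 0b0100, P'[3] = 0b1101, P'[4] = 0b1001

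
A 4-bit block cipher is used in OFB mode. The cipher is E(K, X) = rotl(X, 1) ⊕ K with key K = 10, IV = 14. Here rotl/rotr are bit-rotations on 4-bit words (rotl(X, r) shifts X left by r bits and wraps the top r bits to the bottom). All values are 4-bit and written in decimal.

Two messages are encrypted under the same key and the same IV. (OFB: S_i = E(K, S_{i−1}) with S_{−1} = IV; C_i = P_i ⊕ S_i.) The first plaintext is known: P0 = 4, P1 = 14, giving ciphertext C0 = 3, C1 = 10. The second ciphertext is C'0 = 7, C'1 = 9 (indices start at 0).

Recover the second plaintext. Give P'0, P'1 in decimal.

In OFB with a reused IV, both messages share the same keystream S_i, so C_i ⊕ C'_i = P_i ⊕ P'_i and thus P'_i = P_i ⊕ C_i ⊕ C'_i.
P'0: 4 ⊕ 3 ⊕ 7 = 0.
P'1: 14 ⊕ 10 ⊕ 9 = 13.

P'0 = 0, P'1 = 13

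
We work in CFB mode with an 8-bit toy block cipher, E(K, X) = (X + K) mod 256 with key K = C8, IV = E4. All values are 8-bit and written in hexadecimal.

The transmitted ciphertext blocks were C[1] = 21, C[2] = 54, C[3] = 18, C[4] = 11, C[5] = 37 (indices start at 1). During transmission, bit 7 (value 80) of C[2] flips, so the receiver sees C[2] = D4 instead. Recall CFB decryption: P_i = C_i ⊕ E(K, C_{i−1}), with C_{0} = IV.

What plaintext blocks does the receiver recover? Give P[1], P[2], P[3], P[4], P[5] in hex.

Only C[2] changed, to D4. In CFB, a change in C_i flips the same bit in P_i and garbles P_{i+1}. Decrypting the received ciphertext:
P[1]: E(K, E4) = AC; 21 ⊕ AC = 8D.
P[2]: E(K, 21) = E9; D4 ⊕ E9 = 3D.
P[3]: E(K, D4) = 9C; 18 ⊕ 9C = 84.
P[4]: E(K, 18) = E0; 11 ⊕ E0 = F1.
P[5]: E(K, 11) = D9; 37 ⊕ D9 = EE.
Blocks that differ from the original plaintext: P[2], P[3].

P[1] = 8D, P[2] = 3D, P[3] = 84, P[4] = F1, P[5] = EE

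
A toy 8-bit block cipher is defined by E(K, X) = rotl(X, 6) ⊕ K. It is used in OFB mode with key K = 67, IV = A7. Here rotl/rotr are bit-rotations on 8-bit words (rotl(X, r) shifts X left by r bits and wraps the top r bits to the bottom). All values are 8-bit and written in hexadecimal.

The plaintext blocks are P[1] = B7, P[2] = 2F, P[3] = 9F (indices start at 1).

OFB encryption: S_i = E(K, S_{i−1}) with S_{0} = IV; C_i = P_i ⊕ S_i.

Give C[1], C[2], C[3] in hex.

C[1] = 39, C[2] = EB, C[3] = C9

C[1]: S = E(K, A7) = 8E; B7 ⊕ 8E = 39.
C[2]: S = E(K, 8E) = C4; 2F ⊕ C4 = EB.
C[3]: S = E(K, C4) = 56; 9F ⊕ 56 = C9.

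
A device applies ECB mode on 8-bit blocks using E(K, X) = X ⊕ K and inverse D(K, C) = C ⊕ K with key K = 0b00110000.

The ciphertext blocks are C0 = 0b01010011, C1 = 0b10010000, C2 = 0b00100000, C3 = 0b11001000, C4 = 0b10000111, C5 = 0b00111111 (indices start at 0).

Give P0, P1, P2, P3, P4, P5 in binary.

ECB decryption: P_i = D(K, C_i).
P0: D(K, 0b01010011) = 0b01100011.
P1: D(K, 0b10010000) = 0b10100000.
P2: D(K, 0b00100000) = 0b00010000.
P3: D(K, 0b11001000) = 0b11111000.
P4: D(K, 0b10000111) = 0b10110111.
P5: D(K, 0b00111111) = 0b00001111.

P0 = 0b01100011, P1 = 0b10100000, P2 = 0b00010000, P3 = 0b11111000, P4 = 0b10110111, P5 = 0b00001111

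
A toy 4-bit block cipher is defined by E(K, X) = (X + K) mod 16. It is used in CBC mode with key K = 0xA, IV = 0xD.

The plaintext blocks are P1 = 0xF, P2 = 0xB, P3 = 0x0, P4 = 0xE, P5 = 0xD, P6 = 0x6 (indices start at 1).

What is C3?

CBC encryption: C_i = E(K, P_i ⊕ C_{i−1}), with C_{0} = IV.
C1: P1 ⊕ 0xD = 0x2; E(K, 0x2) = 0xC.
C2: P2 ⊕ 0xC = 0x7; E(K, 0x7) = 0x1.
C3: P3 ⊕ 0x1 = 0x1; E(K, 0x1) = 0xB.

C3 = 0xB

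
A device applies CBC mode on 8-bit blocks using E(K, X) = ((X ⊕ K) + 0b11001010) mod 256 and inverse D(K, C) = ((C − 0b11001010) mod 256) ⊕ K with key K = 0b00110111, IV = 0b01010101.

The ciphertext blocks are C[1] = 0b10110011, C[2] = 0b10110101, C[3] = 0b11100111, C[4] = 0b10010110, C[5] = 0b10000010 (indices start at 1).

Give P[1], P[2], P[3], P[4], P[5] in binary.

P[1] = 0b10001011, P[2] = 0b01101111, P[3] = 0b10011111, P[4] = 0b00011100, P[5] = 0b00011001

CBC decryption: P_i = D(K, C_i) ⊕ C_{i−1}, with C_{0} = IV.
P[1]: D(K, 0b10110011) = 0b11011110; 0b11011110 ⊕ 0b01010101 = 0b10001011.
P[2]: D(K, 0b10110101) = 0b11011100; 0b11011100 ⊕ 0b10110011 = 0b01101111.
P[3]: D(K, 0b11100111) = 0b00101010; 0b00101010 ⊕ 0b10110101 = 0b10011111.
P[4]: D(K, 0b10010110) = 0b11111011; 0b11111011 ⊕ 0b11100111 = 0b00011100.
P[5]: D(K, 0b10000010) = 0b10001111; 0b10001111 ⊕ 0b10010110 = 0b00011001.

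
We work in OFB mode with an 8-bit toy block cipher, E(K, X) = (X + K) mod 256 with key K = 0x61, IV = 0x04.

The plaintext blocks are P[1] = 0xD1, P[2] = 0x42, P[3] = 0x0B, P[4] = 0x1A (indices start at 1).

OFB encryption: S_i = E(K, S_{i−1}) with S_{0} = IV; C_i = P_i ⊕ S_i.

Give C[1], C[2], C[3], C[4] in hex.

C[1] = 0xB4, C[2] = 0x84, C[3] = 0x2C, C[4] = 0x92

C[1]: S = E(K, 0x04) = 0x65; 0xD1 ⊕ 0x65 = 0xB4.
C[2]: S = E(K, 0x65) = 0xC6; 0x42 ⊕ 0xC6 = 0x84.
C[3]: S = E(K, 0xC6) = 0x27; 0x0B ⊕ 0x27 = 0x2C.
C[4]: S = E(K, 0x27) = 0x88; 0x1A ⊕ 0x88 = 0x92.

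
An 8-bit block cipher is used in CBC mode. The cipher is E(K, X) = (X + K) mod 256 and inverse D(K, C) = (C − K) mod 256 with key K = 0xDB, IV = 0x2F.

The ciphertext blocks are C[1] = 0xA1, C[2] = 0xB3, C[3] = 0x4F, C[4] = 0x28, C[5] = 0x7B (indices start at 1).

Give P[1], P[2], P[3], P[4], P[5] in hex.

CBC decryption: P_i = D(K, C_i) ⊕ C_{i−1}, with C_{0} = IV.
P[1]: D(K, 0xA1) = 0xC6; 0xC6 ⊕ 0x2F = 0xE9.
P[2]: D(K, 0xB3) = 0xD8; 0xD8 ⊕ 0xA1 = 0x79.
P[3]: D(K, 0x4F) = 0x74; 0x74 ⊕ 0xB3 = 0xC7.
P[4]: D(K, 0x28) = 0x4D; 0x4D ⊕ 0x4F = 0x02.
P[5]: D(K, 0x7B) = 0xA0; 0xA0 ⊕ 0x28 = 0x88.

P[1] = 0xE9, P[2] = 0x79, P[3] = 0xC7, P[4] = 0x02, P[5] = 0x88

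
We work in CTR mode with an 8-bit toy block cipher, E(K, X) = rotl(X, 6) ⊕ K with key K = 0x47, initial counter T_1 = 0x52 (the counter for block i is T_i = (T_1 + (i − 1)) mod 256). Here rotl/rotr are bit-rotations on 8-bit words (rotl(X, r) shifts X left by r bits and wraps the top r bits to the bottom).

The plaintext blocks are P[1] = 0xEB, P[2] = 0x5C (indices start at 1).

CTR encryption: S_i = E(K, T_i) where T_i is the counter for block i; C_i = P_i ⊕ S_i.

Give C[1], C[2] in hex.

C[1] = 0x38, C[2] = 0xCF

C[1]: T = 0x52, S = E(K, T) = 0xD3; 0xEB ⊕ 0xD3 = 0x38.
C[2]: T = 0x53, S = E(K, T) = 0x93; 0x5C ⊕ 0x93 = 0xCF.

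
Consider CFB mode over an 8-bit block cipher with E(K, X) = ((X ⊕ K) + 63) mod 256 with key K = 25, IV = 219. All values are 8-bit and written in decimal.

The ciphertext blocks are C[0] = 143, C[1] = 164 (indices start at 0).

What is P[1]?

CFB decryption: P_i = C_i ⊕ E(K, C_{i−1}), with C_{−1} = IV.
P[1]: E(K, 143) = 213; 164 ⊕ 213 = 113.

P[1] = 113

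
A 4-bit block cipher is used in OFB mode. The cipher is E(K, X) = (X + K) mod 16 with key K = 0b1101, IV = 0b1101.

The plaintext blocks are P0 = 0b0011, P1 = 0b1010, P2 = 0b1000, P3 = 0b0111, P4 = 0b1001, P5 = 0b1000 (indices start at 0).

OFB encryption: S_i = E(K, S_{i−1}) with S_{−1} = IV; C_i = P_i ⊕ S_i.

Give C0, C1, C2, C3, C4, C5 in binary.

C0: S = E(K, 0b1101) = 0b1010; 0b0011 ⊕ 0b1010 = 0b1001.
C1: S = E(K, 0b1010) = 0b0111; 0b1010 ⊕ 0b0111 = 0b1101.
C2: S = E(K, 0b0111) = 0b0100; 0b1000 ⊕ 0b0100 = 0b1100.
C3: S = E(K, 0b0100) = 0b0001; 0b0111 ⊕ 0b0001 = 0b0110.
C4: S = E(K, 0b0001) = 0b1110; 0b1001 ⊕ 0b1110 = 0b0111.
C5: S = E(K, 0b1110) = 0b1011; 0b1000 ⊕ 0b1011 = 0b0011.

C0 = 0b1001, C1 = 0b1101, C2 = 0b1100, C3 = 0b0110, C4 = 0b0111, C5 = 0b0011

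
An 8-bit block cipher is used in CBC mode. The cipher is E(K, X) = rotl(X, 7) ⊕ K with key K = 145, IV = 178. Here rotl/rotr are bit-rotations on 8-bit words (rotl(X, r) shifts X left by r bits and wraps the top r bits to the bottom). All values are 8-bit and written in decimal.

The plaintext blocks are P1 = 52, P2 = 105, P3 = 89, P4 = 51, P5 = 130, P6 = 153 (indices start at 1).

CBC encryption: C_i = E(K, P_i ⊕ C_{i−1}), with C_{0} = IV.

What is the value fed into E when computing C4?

C1: P1 ⊕ 178 = 134; E(K, 134) = 210.
C2: P2 ⊕ 210 = 187; E(K, 187) = 76.
C3: P3 ⊕ 76 = 21; E(K, 21) = 27.
C4: P4 ⊕ 27 = 40; E(K, 40) = 133.
So the input to E for block 4 is 40.

40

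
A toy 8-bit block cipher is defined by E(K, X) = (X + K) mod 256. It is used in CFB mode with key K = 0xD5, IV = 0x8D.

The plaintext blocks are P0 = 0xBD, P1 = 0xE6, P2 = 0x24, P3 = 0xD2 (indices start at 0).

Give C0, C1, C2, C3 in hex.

C0 = 0xDF, C1 = 0x52, C2 = 0x03, C3 = 0x0A

CFB encryption: C_i = P_i ⊕ E(K, C_{i−1}), with C_{−1} = IV.
C0: E(K, 0x8D) = 0x62; 0xBD ⊕ 0x62 = 0xDF.
C1: E(K, 0xDF) = 0xB4; 0xE6 ⊕ 0xB4 = 0x52.
C2: E(K, 0x52) = 0x27; 0x24 ⊕ 0x27 = 0x03.
C3: E(K, 0x03) = 0xD8; 0xD2 ⊕ 0xD8 = 0x0A.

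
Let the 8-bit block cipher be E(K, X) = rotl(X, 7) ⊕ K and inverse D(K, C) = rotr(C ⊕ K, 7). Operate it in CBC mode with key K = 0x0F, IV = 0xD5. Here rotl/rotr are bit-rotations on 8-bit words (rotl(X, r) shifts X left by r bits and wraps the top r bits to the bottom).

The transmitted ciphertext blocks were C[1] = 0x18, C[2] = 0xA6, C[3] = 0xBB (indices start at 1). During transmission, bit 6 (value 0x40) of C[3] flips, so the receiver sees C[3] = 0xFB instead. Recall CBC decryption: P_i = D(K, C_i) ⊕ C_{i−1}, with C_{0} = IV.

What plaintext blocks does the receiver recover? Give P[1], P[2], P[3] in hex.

Only C[3] changed, to 0xFB. In CBC, a change in C_i garbles P_i and flips the same bit in P_{i+1}. Decrypting the received ciphertext:
P[1]: D(K, 0x18) = 0x2E; 0x2E ⊕ 0xD5 = 0xFB.
P[2]: D(K, 0xA6) = 0x53; 0x53 ⊕ 0x18 = 0x4B.
P[3]: D(K, 0xFB) = 0xE9; 0xE9 ⊕ 0xA6 = 0x4F.
Blocks that differ from the original plaintext: P[3].

P[1] = 0xFB, P[2] = 0x4B, P[3] = 0x4F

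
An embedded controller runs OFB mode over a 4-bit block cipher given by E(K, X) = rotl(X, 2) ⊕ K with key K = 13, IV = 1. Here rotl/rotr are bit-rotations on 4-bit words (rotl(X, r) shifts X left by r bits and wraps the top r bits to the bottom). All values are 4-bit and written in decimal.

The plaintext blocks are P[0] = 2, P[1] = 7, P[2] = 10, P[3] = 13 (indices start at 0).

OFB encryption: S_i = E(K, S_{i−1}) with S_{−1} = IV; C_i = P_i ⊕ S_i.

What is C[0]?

C[0] = 11

C[0]: S = E(K, 1) = 9; 2 ⊕ 9 = 11.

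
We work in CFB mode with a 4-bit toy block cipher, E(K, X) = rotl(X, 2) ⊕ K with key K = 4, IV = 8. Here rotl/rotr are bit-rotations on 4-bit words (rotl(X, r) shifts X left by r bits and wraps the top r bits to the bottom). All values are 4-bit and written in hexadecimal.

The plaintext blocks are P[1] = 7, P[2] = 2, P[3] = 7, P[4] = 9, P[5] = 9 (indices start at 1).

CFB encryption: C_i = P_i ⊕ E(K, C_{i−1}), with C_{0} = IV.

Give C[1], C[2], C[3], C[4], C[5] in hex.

C[1] = 1, C[2] = 2, C[3] = B, C[4] = 3, C[5] = 1

C[1]: E(K, 8) = 6; 7 ⊕ 6 = 1.
C[2]: E(K, 1) = 0; 2 ⊕ 0 = 2.
C[3]: E(K, 2) = C; 7 ⊕ C = B.
C[4]: E(K, B) = A; 9 ⊕ A = 3.
C[5]: E(K, 3) = 8; 9 ⊕ 8 = 1.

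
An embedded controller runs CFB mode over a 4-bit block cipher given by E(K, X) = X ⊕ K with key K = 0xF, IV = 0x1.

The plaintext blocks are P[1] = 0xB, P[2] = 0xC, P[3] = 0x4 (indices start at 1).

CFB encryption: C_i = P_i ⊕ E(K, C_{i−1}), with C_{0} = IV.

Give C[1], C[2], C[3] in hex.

C[1]: E(K, 0x1) = 0xE; 0xB ⊕ 0xE = 0x5.
C[2]: E(K, 0x5) = 0xA; 0xC ⊕ 0xA = 0x6.
C[3]: E(K, 0x6) = 0x9; 0x4 ⊕ 0x9 = 0xD.

C[1] = 0x5, C[2] = 0x6, C[3] = 0xD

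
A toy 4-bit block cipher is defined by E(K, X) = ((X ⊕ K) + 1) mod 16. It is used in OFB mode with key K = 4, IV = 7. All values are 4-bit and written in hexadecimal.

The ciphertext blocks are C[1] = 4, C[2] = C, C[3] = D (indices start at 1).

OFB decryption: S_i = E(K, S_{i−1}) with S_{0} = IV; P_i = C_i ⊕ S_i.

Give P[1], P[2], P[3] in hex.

P[1]: S = E(K, 7) = 4; 4 ⊕ 4 = 0.
P[2]: S = E(K, 4) = 1; C ⊕ 1 = D.
P[3]: S = E(K, 1) = 6; D ⊕ 6 = B.

P[1] = 0, P[2] = D, P[3] = B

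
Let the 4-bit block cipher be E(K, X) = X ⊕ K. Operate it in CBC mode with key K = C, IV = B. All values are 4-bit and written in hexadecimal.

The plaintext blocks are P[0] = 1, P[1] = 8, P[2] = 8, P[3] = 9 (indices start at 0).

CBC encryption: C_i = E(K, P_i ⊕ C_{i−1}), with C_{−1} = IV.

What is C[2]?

C[2] = 6

C[0]: P[0] ⊕ B = A; E(K, A) = 6.
C[1]: P[1] ⊕ 6 = E; E(K, E) = 2.
C[2]: P[2] ⊕ 2 = A; E(K, A) = 6.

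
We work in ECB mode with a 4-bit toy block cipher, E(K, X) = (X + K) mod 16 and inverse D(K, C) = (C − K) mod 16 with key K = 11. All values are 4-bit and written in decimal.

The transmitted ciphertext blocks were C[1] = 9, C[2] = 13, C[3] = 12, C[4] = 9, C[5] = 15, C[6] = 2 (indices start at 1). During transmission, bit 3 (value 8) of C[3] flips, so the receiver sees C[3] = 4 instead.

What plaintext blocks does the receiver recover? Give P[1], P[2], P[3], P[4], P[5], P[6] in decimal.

P[1] = 14, P[2] = 2, P[3] = 9, P[4] = 14, P[5] = 4, P[6] = 7

ECB decryption: P_i = D(K, C_i).
Only C[3] changed, to 4. In ECB, a change in C_i affects only P_i. Decrypting the received ciphertext:
P[1]: D(K, 9) = 14.
P[2]: D(K, 13) = 2.
P[3]: D(K, 4) = 9.
P[4]: D(K, 9) = 14.
P[5]: D(K, 15) = 4.
P[6]: D(K, 2) = 7.
Blocks that differ from the original plaintext: P[3].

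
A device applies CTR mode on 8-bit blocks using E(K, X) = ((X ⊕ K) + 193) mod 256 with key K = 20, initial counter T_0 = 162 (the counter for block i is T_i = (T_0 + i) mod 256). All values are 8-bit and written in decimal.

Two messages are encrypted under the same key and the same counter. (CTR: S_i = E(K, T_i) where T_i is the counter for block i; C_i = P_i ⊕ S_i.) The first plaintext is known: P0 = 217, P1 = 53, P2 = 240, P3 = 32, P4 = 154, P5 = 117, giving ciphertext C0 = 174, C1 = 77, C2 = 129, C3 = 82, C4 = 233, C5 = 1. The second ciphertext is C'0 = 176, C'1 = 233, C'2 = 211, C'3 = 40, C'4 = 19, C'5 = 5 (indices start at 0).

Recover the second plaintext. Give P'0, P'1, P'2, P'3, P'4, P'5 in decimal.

In CTR with a reused counter, both messages share the same keystream S_i, so C_i ⊕ C'_i = P_i ⊕ P'_i and thus P'_i = P_i ⊕ C_i ⊕ C'_i.
P'0: 217 ⊕ 174 ⊕ 176 = 199.
P'1: 53 ⊕ 77 ⊕ 233 = 145.
P'2: 240 ⊕ 129 ⊕ 211 = 162.
P'3: 32 ⊕ 82 ⊕ 40 = 90.
P'4: 154 ⊕ 233 ⊕ 19 = 96.
P'5: 117 ⊕ 1 ⊕ 5 = 113.

P'0 = 199, P'1 = 145, P'2 = 162, P'3 = 90, P'4 = 96, P'5 = 113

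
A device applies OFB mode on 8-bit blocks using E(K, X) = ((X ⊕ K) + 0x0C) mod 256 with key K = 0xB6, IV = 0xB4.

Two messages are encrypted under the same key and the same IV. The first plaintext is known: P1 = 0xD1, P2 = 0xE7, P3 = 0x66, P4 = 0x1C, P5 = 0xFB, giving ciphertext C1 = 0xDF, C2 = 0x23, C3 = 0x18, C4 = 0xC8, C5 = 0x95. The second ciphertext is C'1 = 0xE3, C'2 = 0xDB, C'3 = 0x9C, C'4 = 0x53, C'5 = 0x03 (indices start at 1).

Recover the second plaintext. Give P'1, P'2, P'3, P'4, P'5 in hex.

In OFB with a reused IV, both messages share the same keystream S_i, so C_i ⊕ C'_i = P_i ⊕ P'_i and thus P'_i = P_i ⊕ C_i ⊕ C'_i.
P'1: 0xD1 ⊕ 0xDF ⊕ 0xE3 = 0xED.
P'2: 0xE7 ⊕ 0x23 ⊕ 0xDB = 0x1F.
P'3: 0x66 ⊕ 0x18 ⊕ 0x9C = 0xE2.
P'4: 0x1C ⊕ 0xC8 ⊕ 0x53 = 0x87.
P'5: 0xFB ⊕ 0x95 ⊕ 0x03 = 0x6D.

P'1 = 0xED, P'2 = 0x1F, P'3 = 0xE2, P'4 = 0x87, P'5 = 0x6D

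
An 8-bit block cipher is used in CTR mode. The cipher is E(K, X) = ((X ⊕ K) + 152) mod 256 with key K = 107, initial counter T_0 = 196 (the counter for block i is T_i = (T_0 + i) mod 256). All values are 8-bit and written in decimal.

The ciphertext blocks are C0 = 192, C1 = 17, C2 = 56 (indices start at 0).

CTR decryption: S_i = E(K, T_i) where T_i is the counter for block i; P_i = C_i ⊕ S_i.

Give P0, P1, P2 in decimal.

P0 = 135, P1 = 87, P2 = 125

P0: T = 196, S = E(K, T) = 71; 192 ⊕ 71 = 135.
P1: T = 197, S = E(K, T) = 70; 17 ⊕ 70 = 87.
P2: T = 198, S = E(K, T) = 69; 56 ⊕ 69 = 125.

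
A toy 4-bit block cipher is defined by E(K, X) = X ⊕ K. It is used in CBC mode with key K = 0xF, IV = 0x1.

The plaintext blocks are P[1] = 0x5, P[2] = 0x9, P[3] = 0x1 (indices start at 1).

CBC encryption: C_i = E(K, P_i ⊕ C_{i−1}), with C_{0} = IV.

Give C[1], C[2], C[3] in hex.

C[1]: P[1] ⊕ 0x1 = 0x4; E(K, 0x4) = 0xB.
C[2]: P[2] ⊕ 0xB = 0x2; E(K, 0x2) = 0xD.
C[3]: P[3] ⊕ 0xD = 0xC; E(K, 0xC) = 0x3.

C[1] = 0xB, C[2] = 0xD, C[3] = 0x3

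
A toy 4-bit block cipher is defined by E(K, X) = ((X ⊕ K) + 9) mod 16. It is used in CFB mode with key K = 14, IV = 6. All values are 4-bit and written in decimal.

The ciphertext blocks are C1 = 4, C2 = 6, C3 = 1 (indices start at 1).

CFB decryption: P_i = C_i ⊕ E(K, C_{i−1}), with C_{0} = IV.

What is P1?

P1: E(K, 6) = 1; 4 ⊕ 1 = 5.

P1 = 5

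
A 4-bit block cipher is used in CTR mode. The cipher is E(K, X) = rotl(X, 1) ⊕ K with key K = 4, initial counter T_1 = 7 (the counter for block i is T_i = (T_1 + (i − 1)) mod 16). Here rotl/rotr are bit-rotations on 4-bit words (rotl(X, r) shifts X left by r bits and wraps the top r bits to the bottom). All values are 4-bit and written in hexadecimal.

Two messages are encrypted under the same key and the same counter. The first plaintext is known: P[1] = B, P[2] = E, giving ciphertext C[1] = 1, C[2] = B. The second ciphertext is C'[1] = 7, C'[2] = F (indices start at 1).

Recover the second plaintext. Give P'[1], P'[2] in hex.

In CTR with a reused counter, both messages share the same keystream S_i, so C_i ⊕ C'_i = P_i ⊕ P'_i and thus P'_i = P_i ⊕ C_i ⊕ C'_i.
P'[1]: B ⊕ 1 ⊕ 7 = D.
P'[2]: E ⊕ B ⊕ F = A.

P'[1] = D, P'[2] = A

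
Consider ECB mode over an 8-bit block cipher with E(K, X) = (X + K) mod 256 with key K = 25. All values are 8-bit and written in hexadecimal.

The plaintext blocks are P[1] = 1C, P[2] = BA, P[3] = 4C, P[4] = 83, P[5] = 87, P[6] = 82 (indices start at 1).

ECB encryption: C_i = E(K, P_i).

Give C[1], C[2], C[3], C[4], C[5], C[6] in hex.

C[1]: E(K, 1C) = 41.
C[2]: E(K, BA) = DF.
C[3]: E(K, 4C) = 71.
C[4]: E(K, 83) = A8.
C[5]: E(K, 87) = AC.
C[6]: E(K, 82) = A7.

C[1] = 41, C[2] = DF, C[3] = 71, C[4] = A8, C[5] = AC, C[6] = A7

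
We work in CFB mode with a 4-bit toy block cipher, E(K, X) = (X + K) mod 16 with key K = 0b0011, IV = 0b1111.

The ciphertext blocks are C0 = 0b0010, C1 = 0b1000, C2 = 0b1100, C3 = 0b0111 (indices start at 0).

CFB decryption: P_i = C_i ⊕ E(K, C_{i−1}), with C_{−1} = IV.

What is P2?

P2: E(K, 0b1000) = 0b1011; 0b1100 ⊕ 0b1011 = 0b0111.

P2 = 0b0111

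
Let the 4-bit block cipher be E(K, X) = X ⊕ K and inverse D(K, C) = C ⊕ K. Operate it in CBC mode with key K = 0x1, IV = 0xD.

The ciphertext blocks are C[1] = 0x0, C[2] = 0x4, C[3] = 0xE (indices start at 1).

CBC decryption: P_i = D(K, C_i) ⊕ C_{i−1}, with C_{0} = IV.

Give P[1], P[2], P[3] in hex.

P[1]: D(K, 0x0) = 0x1; 0x1 ⊕ 0xD = 0xC.
P[2]: D(K, 0x4) = 0x5; 0x5 ⊕ 0x0 = 0x5.
P[3]: D(K, 0xE) = 0xF; 0xF ⊕ 0x4 = 0xB.

P[1] = 0xC, P[2] = 0x5, P[3] = 0xB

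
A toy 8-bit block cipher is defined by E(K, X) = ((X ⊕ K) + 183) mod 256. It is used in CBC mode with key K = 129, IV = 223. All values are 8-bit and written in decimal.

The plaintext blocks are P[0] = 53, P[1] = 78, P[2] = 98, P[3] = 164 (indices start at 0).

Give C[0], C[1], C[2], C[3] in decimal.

CBC encryption: C_i = E(K, P_i ⊕ C_{i−1}), with C_{−1} = IV.
C[0]: P[0] ⊕ 223 = 234; E(K, 234) = 34.
C[1]: P[1] ⊕ 34 = 108; E(K, 108) = 164.
C[2]: P[2] ⊕ 164 = 198; E(K, 198) = 254.
C[3]: P[3] ⊕ 254 = 90; E(K, 90) = 146.

C[0] = 34, C[1] = 164, C[2] = 254, C[3] = 146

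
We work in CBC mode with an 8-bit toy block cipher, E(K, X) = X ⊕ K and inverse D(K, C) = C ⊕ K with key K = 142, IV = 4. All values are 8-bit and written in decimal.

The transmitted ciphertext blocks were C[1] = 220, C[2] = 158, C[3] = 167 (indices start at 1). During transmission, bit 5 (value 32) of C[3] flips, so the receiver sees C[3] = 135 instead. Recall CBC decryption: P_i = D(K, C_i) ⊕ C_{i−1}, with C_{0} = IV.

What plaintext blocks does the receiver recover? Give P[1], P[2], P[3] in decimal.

Only C[3] changed, to 135. In CBC, a change in C_i garbles P_i and flips the same bit in P_{i+1}. Decrypting the received ciphertext:
P[1]: D(K, 220) = 82; 82 ⊕ 4 = 86.
P[2]: D(K, 158) = 16; 16 ⊕ 220 = 204.
P[3]: D(K, 135) = 9; 9 ⊕ 158 = 151.
Blocks that differ from the original plaintext: P[3].

P[1] = 86, P[2] = 204, P[3] = 151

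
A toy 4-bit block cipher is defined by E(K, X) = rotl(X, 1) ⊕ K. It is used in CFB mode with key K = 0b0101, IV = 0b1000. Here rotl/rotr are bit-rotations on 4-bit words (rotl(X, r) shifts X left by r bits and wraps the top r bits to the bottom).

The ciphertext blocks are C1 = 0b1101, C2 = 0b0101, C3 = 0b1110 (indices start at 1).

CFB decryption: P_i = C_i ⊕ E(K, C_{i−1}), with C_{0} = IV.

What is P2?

P2: E(K, 0b1101) = 0b1110; 0b0101 ⊕ 0b1110 = 0b1011.

P2 = 0b1011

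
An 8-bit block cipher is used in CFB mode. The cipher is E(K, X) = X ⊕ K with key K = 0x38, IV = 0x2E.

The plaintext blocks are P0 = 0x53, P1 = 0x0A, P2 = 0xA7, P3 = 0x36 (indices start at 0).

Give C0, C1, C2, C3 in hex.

C0 = 0x45, C1 = 0x77, C2 = 0xE8, C3 = 0xE6

CFB encryption: C_i = P_i ⊕ E(K, C_{i−1}), with C_{−1} = IV.
C0: E(K, 0x2E) = 0x16; 0x53 ⊕ 0x16 = 0x45.
C1: E(K, 0x45) = 0x7D; 0x0A ⊕ 0x7D = 0x77.
C2: E(K, 0x77) = 0x4F; 0xA7 ⊕ 0x4F = 0xE8.
C3: E(K, 0xE8) = 0xD0; 0x36 ⊕ 0xD0 = 0xE6.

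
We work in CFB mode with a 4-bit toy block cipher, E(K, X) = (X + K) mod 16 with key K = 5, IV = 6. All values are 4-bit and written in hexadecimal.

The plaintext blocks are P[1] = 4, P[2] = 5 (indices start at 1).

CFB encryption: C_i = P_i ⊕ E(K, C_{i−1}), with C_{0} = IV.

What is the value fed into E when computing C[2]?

F

C[1]: E(K, 6) = B; 4 ⊕ B = F.
C[2]: E(K, F) = 4; 5 ⊕ 4 = 1.
So the input to E for block [2] is F.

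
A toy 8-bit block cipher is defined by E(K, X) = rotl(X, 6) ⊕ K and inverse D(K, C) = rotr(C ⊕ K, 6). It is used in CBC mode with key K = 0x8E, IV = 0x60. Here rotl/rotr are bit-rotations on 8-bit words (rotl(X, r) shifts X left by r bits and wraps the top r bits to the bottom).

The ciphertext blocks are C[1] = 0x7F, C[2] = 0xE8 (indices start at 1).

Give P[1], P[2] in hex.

P[1] = 0xA7, P[2] = 0xE6

CBC decryption: P_i = D(K, C_i) ⊕ C_{i−1}, with C_{0} = IV.
P[1]: D(K, 0x7F) = 0xC7; 0xC7 ⊕ 0x60 = 0xA7.
P[2]: D(K, 0xE8) = 0x99; 0x99 ⊕ 0x7F = 0xE6.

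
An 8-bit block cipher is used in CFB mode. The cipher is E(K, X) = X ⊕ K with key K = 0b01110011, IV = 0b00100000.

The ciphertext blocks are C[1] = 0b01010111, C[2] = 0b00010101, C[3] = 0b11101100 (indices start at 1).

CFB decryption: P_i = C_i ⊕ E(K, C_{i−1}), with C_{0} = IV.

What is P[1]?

P[1] = 0b00000100

P[1]: E(K, 0b00100000) = 0b01010011; 0b01010111 ⊕ 0b01010011 = 0b00000100.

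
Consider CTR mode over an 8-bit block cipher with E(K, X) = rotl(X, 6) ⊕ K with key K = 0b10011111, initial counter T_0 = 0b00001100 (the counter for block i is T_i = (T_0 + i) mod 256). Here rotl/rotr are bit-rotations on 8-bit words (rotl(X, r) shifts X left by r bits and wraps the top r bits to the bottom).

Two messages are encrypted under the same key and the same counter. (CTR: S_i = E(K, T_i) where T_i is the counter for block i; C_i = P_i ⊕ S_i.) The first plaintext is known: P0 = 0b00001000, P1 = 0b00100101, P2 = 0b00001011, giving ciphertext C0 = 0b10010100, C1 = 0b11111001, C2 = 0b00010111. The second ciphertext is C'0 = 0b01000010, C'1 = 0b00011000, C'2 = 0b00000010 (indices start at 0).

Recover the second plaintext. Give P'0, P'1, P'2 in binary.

P'0 = 0b11011110, P'1 = 0b11000100, P'2 = 0b00011110

In CTR with a reused counter, both messages share the same keystream S_i, so C_i ⊕ C'_i = P_i ⊕ P'_i and thus P'_i = P_i ⊕ C_i ⊕ C'_i.
P'0: 0b00001000 ⊕ 0b10010100 ⊕ 0b01000010 = 0b11011110.
P'1: 0b00100101 ⊕ 0b11111001 ⊕ 0b00011000 = 0b11000100.
P'2: 0b00001011 ⊕ 0b00010111 ⊕ 0b00000010 = 0b00011110.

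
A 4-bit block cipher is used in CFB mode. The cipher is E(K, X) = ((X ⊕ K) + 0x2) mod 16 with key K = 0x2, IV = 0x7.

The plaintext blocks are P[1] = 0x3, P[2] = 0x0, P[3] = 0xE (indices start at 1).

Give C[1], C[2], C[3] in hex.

C[1] = 0x4, C[2] = 0x8, C[3] = 0x2

CFB encryption: C_i = P_i ⊕ E(K, C_{i−1}), with C_{0} = IV.
C[1]: E(K, 0x7) = 0x7; 0x3 ⊕ 0x7 = 0x4.
C[2]: E(K, 0x4) = 0x8; 0x0 ⊕ 0x8 = 0x8.
C[3]: E(K, 0x8) = 0xC; 0xE ⊕ 0xC = 0x2.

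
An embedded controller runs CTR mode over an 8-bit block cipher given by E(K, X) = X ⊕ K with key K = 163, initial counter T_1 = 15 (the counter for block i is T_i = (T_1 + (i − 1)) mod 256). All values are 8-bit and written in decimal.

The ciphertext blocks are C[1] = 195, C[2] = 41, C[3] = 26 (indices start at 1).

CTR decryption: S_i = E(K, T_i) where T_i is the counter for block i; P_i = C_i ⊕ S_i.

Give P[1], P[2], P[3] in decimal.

P[1] = 111, P[2] = 154, P[3] = 168

P[1]: T = 15, S = E(K, T) = 172; 195 ⊕ 172 = 111.
P[2]: T = 16, S = E(K, T) = 179; 41 ⊕ 179 = 154.
P[3]: T = 17, S = E(K, T) = 178; 26 ⊕ 178 = 168.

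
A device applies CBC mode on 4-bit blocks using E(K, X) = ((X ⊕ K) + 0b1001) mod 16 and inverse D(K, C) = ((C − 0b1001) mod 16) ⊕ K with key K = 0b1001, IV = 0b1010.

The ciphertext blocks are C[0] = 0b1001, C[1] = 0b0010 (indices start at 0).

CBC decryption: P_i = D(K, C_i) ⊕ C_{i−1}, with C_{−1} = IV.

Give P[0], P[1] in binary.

P[0] = 0b0011, P[1] = 0b1001

P[0]: D(K, 0b1001) = 0b1001; 0b1001 ⊕ 0b1010 = 0b0011.
P[1]: D(K, 0b0010) = 0b0000; 0b0000 ⊕ 0b1001 = 0b1001.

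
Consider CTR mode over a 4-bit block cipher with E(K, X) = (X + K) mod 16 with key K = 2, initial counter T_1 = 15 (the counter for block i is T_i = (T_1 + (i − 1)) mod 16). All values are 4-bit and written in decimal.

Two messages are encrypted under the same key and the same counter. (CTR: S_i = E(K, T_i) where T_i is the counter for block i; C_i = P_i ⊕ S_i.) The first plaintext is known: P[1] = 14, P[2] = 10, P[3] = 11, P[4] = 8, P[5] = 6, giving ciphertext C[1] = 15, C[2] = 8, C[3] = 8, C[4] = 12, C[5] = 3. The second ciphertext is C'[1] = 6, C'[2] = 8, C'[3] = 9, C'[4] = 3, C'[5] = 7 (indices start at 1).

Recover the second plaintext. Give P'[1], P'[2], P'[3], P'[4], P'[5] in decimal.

In CTR with a reused counter, both messages share the same keystream S_i, so C_i ⊕ C'_i = P_i ⊕ P'_i and thus P'_i = P_i ⊕ C_i ⊕ C'_i.
P'[1]: 14 ⊕ 15 ⊕ 6 = 7.
P'[2]: 10 ⊕ 8 ⊕ 8 = 10.
P'[3]: 11 ⊕ 8 ⊕ 9 = 10.
P'[4]: 8 ⊕ 12 ⊕ 3 = 7.
P'[5]: 6 ⊕ 3 ⊕ 7 = 2.

P'[1] = 7, P'[2] = 10, P'[3] = 10, P'[4] = 7, P'[5] = 2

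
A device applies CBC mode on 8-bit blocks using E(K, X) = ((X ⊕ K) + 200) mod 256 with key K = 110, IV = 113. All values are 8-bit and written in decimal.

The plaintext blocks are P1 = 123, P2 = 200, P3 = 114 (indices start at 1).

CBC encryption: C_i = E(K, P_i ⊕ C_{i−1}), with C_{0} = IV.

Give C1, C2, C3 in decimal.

C1 = 44, C2 = 82, C3 = 22

C1: P1 ⊕ 113 = 10; E(K, 10) = 44.
C2: P2 ⊕ 44 = 228; E(K, 228) = 82.
C3: P3 ⊕ 82 = 32; E(K, 32) = 22.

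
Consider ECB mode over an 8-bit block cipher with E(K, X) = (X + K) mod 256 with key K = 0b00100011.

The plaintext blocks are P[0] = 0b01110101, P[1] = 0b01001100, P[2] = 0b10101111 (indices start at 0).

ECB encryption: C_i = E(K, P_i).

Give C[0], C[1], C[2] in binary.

C[0]: E(K, 0b01110101) = 0b10011000.
C[1]: E(K, 0b01001100) = 0b01101111.
C[2]: E(K, 0b10101111) = 0b11010010.

C[0] = 0b10011000, C[1] = 0b01101111, C[2] = 0b11010010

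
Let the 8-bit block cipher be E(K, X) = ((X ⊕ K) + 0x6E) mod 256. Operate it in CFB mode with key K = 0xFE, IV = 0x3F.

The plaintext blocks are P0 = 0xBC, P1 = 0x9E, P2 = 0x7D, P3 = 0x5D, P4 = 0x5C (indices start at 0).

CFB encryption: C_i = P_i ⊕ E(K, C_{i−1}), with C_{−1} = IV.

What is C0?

C0: E(K, 0x3F) = 0x2F; 0xBC ⊕ 0x2F = 0x93.

C0 = 0x93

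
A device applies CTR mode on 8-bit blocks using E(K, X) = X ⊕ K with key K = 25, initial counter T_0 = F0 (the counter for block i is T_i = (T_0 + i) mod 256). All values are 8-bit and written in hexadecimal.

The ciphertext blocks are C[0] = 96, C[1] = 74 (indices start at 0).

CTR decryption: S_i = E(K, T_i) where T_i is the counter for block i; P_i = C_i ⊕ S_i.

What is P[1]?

P[1]: T = F1, S = E(K, T) = D4; 74 ⊕ D4 = A0.

P[1] = A0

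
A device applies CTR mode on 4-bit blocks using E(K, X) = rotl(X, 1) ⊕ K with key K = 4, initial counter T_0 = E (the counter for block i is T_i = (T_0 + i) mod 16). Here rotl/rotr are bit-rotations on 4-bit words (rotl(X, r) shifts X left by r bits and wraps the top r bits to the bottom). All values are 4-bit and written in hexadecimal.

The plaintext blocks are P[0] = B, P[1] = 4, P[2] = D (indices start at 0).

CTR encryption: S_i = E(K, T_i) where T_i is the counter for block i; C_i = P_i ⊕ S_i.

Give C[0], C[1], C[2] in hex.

C[0] = 2, C[1] = F, C[2] = 9

C[0]: T = E, S = E(K, T) = 9; B ⊕ 9 = 2.
C[1]: T = F, S = E(K, T) = B; 4 ⊕ B = F.
C[2]: T = 0, S = E(K, T) = 4; D ⊕ 4 = 9.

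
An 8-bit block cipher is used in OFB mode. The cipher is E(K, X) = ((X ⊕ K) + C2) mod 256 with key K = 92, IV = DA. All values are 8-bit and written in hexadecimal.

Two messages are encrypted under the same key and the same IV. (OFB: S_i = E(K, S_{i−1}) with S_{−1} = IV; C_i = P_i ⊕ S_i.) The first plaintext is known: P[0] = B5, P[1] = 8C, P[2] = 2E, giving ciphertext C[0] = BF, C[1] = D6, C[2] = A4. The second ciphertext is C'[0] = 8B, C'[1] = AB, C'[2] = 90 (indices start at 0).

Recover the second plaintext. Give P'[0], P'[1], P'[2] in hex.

P'[0] = 81, P'[1] = F1, P'[2] = 1A

In OFB with a reused IV, both messages share the same keystream S_i, so C_i ⊕ C'_i = P_i ⊕ P'_i and thus P'_i = P_i ⊕ C_i ⊕ C'_i.
P'[0]: B5 ⊕ BF ⊕ 8B = 81.
P'[1]: 8C ⊕ D6 ⊕ AB = F1.
P'[2]: 2E ⊕ A4 ⊕ 90 = 1A.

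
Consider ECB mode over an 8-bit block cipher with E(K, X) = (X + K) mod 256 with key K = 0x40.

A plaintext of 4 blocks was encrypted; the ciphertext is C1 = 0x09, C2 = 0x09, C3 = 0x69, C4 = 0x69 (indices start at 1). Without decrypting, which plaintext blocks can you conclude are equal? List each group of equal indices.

P1 = P2; P3 = P4

ECB encrypts each block independently with the same key, so equal ciphertext blocks imply equal plaintext blocks.
C1 = C2 = 0x09, so P1 = P2.
C3 = C4 = 0x69, so P3 = P4.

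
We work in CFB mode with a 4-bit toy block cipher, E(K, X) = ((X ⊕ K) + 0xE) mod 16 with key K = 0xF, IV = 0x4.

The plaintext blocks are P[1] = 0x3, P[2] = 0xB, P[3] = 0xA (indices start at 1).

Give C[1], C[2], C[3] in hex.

CFB encryption: C_i = P_i ⊕ E(K, C_{i−1}), with C_{0} = IV.
C[1]: E(K, 0x4) = 0x9; 0x3 ⊕ 0x9 = 0xA.
C[2]: E(K, 0xA) = 0x3; 0xB ⊕ 0x3 = 0x8.
C[3]: E(K, 0x8) = 0x5; 0xA ⊕ 0x5 = 0xF.

C[1] = 0xA, C[2] = 0x8, C[3] = 0xF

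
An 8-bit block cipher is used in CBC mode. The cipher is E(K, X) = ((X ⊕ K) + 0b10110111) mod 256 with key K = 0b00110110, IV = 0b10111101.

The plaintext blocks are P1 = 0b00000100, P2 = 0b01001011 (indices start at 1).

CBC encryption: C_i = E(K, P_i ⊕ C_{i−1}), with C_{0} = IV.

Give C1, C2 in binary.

C1: P1 ⊕ 0b10111101 = 0b10111001; E(K, 0b10111001) = 0b01000110.
C2: P2 ⊕ 0b01000110 = 0b00001101; E(K, 0b00001101) = 0b11110010.

C1 = 0b01000110, C2 = 0b11110010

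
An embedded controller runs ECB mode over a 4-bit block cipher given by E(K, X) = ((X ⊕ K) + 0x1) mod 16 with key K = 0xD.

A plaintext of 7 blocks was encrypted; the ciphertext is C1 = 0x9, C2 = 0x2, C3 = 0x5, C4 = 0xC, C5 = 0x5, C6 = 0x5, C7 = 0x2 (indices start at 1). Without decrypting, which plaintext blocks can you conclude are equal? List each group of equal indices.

P2 = P7; P3 = P5 = P6

ECB encrypts each block independently with the same key, so equal ciphertext blocks imply equal plaintext blocks.
C2 = C7 = 0x2, so P2 = P7.
C3 = C5 = C6 = 0x5, so P3 = P5 = P6.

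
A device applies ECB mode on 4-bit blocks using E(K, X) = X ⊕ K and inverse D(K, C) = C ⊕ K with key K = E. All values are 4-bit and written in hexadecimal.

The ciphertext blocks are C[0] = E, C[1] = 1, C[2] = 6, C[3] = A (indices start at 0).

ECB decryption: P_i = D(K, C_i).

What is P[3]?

P[3]: D(K, A) = 4.

P[3] = 4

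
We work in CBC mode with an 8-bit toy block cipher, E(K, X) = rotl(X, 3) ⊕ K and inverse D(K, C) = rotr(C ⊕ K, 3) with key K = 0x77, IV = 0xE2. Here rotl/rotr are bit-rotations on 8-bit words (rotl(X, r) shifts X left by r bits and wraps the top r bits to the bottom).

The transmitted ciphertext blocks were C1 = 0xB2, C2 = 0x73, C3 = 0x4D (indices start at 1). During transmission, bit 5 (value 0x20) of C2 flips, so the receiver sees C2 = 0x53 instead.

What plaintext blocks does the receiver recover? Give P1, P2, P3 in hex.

CBC decryption: P_i = D(K, C_i) ⊕ C_{i−1}, with C_{0} = IV.
Only C2 changed, to 0x53. In CBC, a change in C_i garbles P_i and flips the same bit in P_{i+1}. Decrypting the received ciphertext:
P1: D(K, 0xB2) = 0xB8; 0xB8 ⊕ 0xE2 = 0x5A.
P2: D(K, 0x53) = 0x84; 0x84 ⊕ 0xB2 = 0x36.
P3: D(K, 0x4D) = 0x47; 0x47 ⊕ 0x53 = 0x14.
Blocks that differ from the original plaintext: P2, P3.

P1 = 0x5A, P2 = 0x36, P3 = 0x14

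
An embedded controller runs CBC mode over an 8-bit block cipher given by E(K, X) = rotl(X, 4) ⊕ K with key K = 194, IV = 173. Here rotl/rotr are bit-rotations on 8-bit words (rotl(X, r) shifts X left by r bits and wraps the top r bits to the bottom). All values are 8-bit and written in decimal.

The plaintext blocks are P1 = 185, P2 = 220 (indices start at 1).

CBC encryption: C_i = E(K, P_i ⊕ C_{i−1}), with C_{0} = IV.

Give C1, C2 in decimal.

C1: P1 ⊕ 173 = 20; E(K, 20) = 131.
C2: P2 ⊕ 131 = 95; E(K, 95) = 55.

C1 = 131, C2 = 55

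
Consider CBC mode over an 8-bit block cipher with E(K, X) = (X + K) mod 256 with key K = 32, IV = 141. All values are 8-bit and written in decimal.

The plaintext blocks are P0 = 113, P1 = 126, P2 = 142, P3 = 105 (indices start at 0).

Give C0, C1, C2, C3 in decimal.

C0 = 28, C1 = 130, C2 = 44, C3 = 101

CBC encryption: C_i = E(K, P_i ⊕ C_{i−1}), with C_{−1} = IV.
C0: P0 ⊕ 141 = 252; E(K, 252) = 28.
C1: P1 ⊕ 28 = 98; E(K, 98) = 130.
C2: P2 ⊕ 130 = 12; E(K, 12) = 44.
C3: P3 ⊕ 44 = 69; E(K, 69) = 101.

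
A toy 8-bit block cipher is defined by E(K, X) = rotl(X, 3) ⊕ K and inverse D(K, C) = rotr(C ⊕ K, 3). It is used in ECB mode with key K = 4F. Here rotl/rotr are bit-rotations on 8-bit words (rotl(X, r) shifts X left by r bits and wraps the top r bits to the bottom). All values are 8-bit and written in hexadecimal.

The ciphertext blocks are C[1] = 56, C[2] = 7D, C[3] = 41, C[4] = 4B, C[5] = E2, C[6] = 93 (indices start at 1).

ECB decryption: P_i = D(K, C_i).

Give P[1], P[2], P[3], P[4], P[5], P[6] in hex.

P[1] = 23, P[2] = 46, P[3] = C1, P[4] = 80, P[5] = B5, P[6] = 9B

P[1]: D(K, 56) = 23.
P[2]: D(K, 7D) = 46.
P[3]: D(K, 41) = C1.
P[4]: D(K, 4B) = 80.
P[5]: D(K, E2) = B5.
P[6]: D(K, 93) = 9B.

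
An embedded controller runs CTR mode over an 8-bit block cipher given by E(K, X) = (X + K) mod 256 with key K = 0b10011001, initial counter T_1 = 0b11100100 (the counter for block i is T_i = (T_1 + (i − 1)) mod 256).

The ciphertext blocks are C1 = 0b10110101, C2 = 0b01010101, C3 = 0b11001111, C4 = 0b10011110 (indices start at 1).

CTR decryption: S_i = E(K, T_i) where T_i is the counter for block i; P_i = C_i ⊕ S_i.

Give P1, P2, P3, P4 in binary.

P1 = 0b11001000, P2 = 0b00101011, P3 = 0b10110000, P4 = 0b00011110

P1: T = 0b11100100, S = E(K, T) = 0b01111101; 0b10110101 ⊕ 0b01111101 = 0b11001000.
P2: T = 0b11100101, S = E(K, T) = 0b01111110; 0b01010101 ⊕ 0b01111110 = 0b00101011.
P3: T = 0b11100110, S = E(K, T) = 0b01111111; 0b11001111 ⊕ 0b01111111 = 0b10110000.
P4: T = 0b11100111, S = E(K, T) = 0b10000000; 0b10011110 ⊕ 0b10000000 = 0b00011110.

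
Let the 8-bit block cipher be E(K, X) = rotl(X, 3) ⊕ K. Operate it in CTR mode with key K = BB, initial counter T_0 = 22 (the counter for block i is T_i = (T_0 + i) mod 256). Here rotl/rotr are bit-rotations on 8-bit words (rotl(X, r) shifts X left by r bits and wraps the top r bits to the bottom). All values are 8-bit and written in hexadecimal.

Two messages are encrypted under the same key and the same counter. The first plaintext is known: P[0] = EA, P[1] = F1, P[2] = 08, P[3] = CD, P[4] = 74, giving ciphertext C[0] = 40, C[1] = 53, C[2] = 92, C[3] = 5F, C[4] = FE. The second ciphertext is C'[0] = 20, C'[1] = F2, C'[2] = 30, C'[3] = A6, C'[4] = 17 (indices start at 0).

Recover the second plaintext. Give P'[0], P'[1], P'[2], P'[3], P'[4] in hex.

In CTR with a reused counter, both messages share the same keystream S_i, so C_i ⊕ C'_i = P_i ⊕ P'_i and thus P'_i = P_i ⊕ C_i ⊕ C'_i.
P'[0]: EA ⊕ 40 ⊕ 20 = 8A.
P'[1]: F1 ⊕ 53 ⊕ F2 = 50.
P'[2]: 08 ⊕ 92 ⊕ 30 = AA.
P'[3]: CD ⊕ 5F ⊕ A6 = 34.
P'[4]: 74 ⊕ FE ⊕ 17 = 9D.

P'[0] = 8A, P'[1] = 50, P'[2] = AA, P'[3] = 34, P'[4] = 9D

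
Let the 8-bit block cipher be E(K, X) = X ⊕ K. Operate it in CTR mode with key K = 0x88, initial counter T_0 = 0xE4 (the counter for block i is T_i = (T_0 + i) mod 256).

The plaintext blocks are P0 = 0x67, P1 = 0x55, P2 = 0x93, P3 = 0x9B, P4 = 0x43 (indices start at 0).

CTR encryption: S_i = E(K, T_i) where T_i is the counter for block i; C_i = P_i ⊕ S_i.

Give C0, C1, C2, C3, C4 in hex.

C0: T = 0xE4, S = E(K, T) = 0x6C; 0x67 ⊕ 0x6C = 0x0B.
C1: T = 0xE5, S = E(K, T) = 0x6D; 0x55 ⊕ 0x6D = 0x38.
C2: T = 0xE6, S = E(K, T) = 0x6E; 0x93 ⊕ 0x6E = 0xFD.
C3: T = 0xE7, S = E(K, T) = 0x6F; 0x9B ⊕ 0x6F = 0xF4.
C4: T = 0xE8, S = E(K, T) = 0x60; 0x43 ⊕ 0x60 = 0x23.

C0 = 0x0B, C1 = 0x38, C2 = 0xFD, C3 = 0xF4, C4 = 0x23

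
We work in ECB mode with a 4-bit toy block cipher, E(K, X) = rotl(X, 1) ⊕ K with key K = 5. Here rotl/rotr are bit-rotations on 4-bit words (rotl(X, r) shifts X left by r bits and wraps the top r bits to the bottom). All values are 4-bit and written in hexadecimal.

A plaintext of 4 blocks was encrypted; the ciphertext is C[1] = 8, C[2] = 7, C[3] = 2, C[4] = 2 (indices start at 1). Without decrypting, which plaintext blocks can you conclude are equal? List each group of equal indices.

ECB encrypts each block independently with the same key, so equal ciphertext blocks imply equal plaintext blocks.
C[3] = C[4] = 2, so P[3] = P[4].

P[3] = P[4]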